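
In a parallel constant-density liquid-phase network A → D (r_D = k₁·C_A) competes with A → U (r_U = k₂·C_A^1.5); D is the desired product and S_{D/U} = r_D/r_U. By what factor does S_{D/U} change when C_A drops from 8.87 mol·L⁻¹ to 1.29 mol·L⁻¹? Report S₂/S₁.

S_{D/U} = (k₁/k₂)·C_A^-0.5, so S₂/S₁ = (C_{A,2}/C_{A,1})^-0.5.
= (1.29/8.87)^(-0.5) = (0.1454)^(-0.5) = 2.62.

2.62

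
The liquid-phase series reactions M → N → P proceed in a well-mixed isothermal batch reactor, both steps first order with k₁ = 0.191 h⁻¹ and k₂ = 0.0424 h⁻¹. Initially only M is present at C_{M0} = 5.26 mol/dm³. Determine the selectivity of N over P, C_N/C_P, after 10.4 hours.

Solving the coupled first-order balances gives C_N(t) = [k₁/(k₂−k₁)]·C_{M0}·(e^(−k₁t) − e^(−k₂t)).
e^(−k₁t) = e^(−0.191×10.4) = e^(−1.986) = 0.1372; e^(−k₂t) = e^(−0.4410) = 0.6434.
C_N = 0.191×5.26/(0.0424−0.191) × (0.1372−0.6434) = (-6.761)×(-0.5062) = 3.423 mol/dm³.
C_M = C_{M0}e^(−k₁t) = 0.7216 mol/dm³, so C_P = C_{M0}−C_M−C_N = 1.116 mol/dm³; C_N/C_P = 3.07.

3.07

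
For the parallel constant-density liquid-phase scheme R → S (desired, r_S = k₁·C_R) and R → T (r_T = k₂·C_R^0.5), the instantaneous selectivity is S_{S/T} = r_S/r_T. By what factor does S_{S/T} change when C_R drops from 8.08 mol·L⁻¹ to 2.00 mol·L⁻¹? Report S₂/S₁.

0.498

S_{S/T} = (k₁/k₂)·C_R^0.5, so S₂/S₁ = (C_{R,2}/C_{R,1})^0.5.
= (2.00/8.08)^0.5 = (0.2475)^0.5 = 0.498.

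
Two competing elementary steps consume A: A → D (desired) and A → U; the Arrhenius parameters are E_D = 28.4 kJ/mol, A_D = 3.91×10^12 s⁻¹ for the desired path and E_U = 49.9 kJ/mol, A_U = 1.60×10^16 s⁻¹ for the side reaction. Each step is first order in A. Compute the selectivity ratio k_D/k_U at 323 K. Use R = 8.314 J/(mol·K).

0.733

With equal orders, S_{D/U} = k_D/k_U = (A_D/A_U)·exp[(E_U−E_D)/(RT)].
(E_U−E_D)/(RT) = (49.9−28.4)×10³/(8.314×323) = 21500/2685 = 8.006.
k_D/k_U = (3.91×10^12/1.60×10^16)·exp(8.006) = 2.444×10^-4 × 2999 = 0.733.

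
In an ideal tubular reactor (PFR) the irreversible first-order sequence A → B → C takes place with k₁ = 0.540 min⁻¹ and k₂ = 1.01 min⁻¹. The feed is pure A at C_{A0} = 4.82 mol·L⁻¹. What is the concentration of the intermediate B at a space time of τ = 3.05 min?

0.812 mol·L⁻¹

Solving the coupled first-order balances gives C_B(τ) = [k₁/(k₂−k₁)]·C_{A0}·(e^(−k₁τ) − e^(−k₂τ)).
e^(−k₁τ) = e^(−0.540×3.05) = e^(−1.647) = 0.1926; e^(−k₂τ) = e^(−3.080) = 0.04594.
C_B = 0.540×4.82/(1.01−0.540) × (0.1926−0.04594) = 5.538×0.1467 = 0.8124 mol·L⁻¹.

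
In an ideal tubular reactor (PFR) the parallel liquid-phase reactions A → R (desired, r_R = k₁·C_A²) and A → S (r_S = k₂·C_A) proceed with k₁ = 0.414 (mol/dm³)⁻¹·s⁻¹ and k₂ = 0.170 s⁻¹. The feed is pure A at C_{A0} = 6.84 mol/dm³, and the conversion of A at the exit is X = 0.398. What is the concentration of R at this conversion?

C_A = C_{A0}(1−X) = 4.118 mol/dm³.
Along a PFR/batch, dC_S/dC_A = −r_S/(r_R+r_S) = −k₂/(k₂+k₁·C_A).
Integrating from C_{A0} to C_A: C_S = (0.170/0.414)·ln[(0.170+0.414·6.84)/(0.170+0.414·4.12)] = 0.4106·ln(3.002/1.875) = 0.1933 mol/dm³.
Then C_R = (C_{A0}−C_A) − C_S = 2.722 − 0.1933 = 2.529 mol/dm³.

2.53 mol/dm³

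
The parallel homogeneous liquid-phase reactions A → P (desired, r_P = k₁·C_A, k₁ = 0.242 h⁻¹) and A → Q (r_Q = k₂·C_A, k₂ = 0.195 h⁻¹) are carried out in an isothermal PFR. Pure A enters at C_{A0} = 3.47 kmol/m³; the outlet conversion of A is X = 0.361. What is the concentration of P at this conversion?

C_A = C_{A0}(1−X) = 2.217 kmol/m³.
Both paths are first order in A, so the instantaneous fraction to P is constant: dC_P/d(−C_A) = k₁/(k₁+k₂) = 0.5538.
C_P = 0.5538·(C_{A0}−C_A) = 0.5538×1.253 = 0.694 kmol/m³.

0.694 kmol/m³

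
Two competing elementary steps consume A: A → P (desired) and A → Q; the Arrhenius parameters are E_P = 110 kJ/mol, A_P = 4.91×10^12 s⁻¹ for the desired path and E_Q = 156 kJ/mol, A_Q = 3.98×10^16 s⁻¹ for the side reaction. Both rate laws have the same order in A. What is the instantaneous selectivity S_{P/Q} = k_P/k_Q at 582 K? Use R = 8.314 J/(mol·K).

1.66

k_P/k_Q = (A_P/A_Q)·exp[−(E_P−E_Q)/(RT)] = (A_P/A_Q)·exp[(E_Q−E_P)/(RT)].
(E_Q−E_P)/(RT) = (156−110)×10³/(8.314×582) = 46000/4839 = 9.507.
k_P/k_Q = (4.91×10^12/3.98×10^16)·exp(9.507) = 1.234×10^-4 × 13448 = 1.66.
Since E_P < E_Q, lowering the temperature improves selectivity toward P.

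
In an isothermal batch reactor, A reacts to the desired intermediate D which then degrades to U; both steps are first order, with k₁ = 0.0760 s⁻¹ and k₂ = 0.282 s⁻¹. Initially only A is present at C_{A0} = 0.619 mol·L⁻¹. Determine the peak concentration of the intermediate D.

0.103 mol·L⁻¹

For a first-order series the maximum intermediate yield is C_{D,max}/C_{A0} = (k₁/k₂)^[k₂/(k₂−k₁)].
= (0.0760/0.282)^(0.282/(0.282−0.0760)) = (0.2695)^(1.369) = 0.1661.
C_{D,max} = 0.1661×0.619 = 0.103 mol·L⁻¹.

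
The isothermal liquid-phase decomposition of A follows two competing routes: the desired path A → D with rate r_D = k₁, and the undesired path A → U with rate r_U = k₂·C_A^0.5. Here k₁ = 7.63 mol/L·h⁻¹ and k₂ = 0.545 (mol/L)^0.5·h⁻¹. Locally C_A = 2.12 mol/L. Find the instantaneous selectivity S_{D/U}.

S_{D/U} = r_D/r_U = (k₁)/(k₂·C_A^0.5) = (k₁/k₂)·C_A^-0.5.
= (7.63) / (0.545×2.120^0.5) = 7.630/0.7935 = 9.62.

9.62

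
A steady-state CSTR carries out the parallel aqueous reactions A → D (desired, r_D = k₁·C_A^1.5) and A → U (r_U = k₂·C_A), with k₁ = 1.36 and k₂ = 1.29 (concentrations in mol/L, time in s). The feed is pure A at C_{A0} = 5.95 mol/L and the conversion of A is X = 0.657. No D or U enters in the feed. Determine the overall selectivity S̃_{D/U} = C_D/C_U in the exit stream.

Exit C_A = C_{A0}(1−X) = 5.95×0.343 = 2.041 mol/L.
Rates in a CSTR are evaluated at the outlet concentration: r_D = 1.36×2.041^1.5 = 3.965, r_U = 1.29×2.041 = 2.633.
Overall selectivity = C_D/C_U = r_Dτ/(r_Uτ) = r_D/r_U = 1.51.

1.51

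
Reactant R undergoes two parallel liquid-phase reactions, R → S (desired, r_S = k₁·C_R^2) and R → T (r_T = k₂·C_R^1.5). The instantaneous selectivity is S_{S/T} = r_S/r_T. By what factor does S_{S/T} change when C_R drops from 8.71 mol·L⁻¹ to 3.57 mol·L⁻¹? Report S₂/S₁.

0.640

S_{S/T} = (k₁/k₂)·C_R^0.5, so S₂/S₁ = (C_{R,2}/C_{R,1})^0.5.
= (3.57/8.71)^0.5 = (0.4099)^0.5 = 0.640.
Selectivity toward S falls as C_R falls — high-concentration operation is favoured.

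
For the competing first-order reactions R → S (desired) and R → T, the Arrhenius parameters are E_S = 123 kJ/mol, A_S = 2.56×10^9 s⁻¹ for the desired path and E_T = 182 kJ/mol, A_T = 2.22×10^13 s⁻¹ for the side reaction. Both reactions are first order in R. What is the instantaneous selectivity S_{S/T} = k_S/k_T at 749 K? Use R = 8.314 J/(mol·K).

With equal orders, S_{S/T} = k_S/k_T = (A_S/A_T)·exp[(E_T−E_S)/(RT)].
(E_T−E_S)/(RT) = (182−123)×10³/(8.314×749) = 59000/6227 = 9.475.
k_S/k_T = (2.56×10^9/2.22×10^13)·exp(9.475) = 1.153×10^-4 × 13024 = 1.50.
Since E_S < E_T, lowering the temperature improves selectivity toward S.

1.50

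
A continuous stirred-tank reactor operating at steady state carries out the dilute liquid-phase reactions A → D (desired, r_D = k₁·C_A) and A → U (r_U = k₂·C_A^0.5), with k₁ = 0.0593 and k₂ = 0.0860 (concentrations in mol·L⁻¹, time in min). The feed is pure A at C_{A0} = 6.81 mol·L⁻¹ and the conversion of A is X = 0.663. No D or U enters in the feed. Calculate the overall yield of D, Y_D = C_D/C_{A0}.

Exit C_A = C_{A0}(1−X) = 6.81×0.337 = 2.295 mol·L⁻¹.
In a CSTR the entire volume is at exit conditions, so r_D = 0.0593×2.295 = 0.1361 and r_U = 0.0860×2.295^0.5 = 0.1303.
Fraction of consumed A going to D: r_D/(r_D+r_U) = 0.5109.
C_D = 0.5109·C_{A0}·X = 0.5109×6.81×0.663 = 2.31 mol·L⁻¹; Y_D = C_D/C_{A0} = 0.339.

0.339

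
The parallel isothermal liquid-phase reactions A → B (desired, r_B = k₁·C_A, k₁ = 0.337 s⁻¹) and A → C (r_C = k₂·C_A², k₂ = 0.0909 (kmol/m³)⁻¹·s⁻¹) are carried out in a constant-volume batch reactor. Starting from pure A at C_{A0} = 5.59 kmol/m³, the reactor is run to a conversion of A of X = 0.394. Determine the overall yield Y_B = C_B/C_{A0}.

0.179

C_A = C_{A0}(1−X) = 3.388 kmol/m³.
Along a PFR/batch, dC_B/dC_A = −r_B/(r_B+r_C) = −k₁/(k₁+k₂·C_A).
Integrating from C_{A0} to C_A: C_B = (0.337/0.0909)·ln[(0.337+0.0909·5.59)/(0.337+0.0909·3.39)] = 3.707·ln(0.8451/0.6449) = 1.002 kmol/m³.
Y_B = C_B/C_{A0} = 1.002/5.59 = 0.179.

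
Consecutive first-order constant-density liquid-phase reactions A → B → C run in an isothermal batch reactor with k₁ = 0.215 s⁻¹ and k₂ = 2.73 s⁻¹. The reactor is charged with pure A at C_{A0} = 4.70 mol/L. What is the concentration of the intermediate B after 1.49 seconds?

0.285 mol/L

The intermediate concentration in a first-order A→B→C sequence is C_B = k₁C_{A0}(e^(−k₁t) − e^(−k₂t))/(k₂−k₁).
e^(−k₁t) = e^(−0.215×1.49) = e^(−0.3203) = 0.7259; e^(−k₂t) = e^(−4.068) = 0.01712.
C_B = 0.215×4.70/(2.73−0.215) × (0.7259−0.01712) = 0.4018×0.7088 = 0.2848 mol/L.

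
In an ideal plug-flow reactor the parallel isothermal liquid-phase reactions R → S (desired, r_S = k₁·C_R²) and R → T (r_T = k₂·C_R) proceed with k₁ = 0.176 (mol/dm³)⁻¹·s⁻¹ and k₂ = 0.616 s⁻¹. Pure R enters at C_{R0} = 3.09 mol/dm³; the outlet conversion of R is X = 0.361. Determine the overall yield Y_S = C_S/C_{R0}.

0.151

C_R = C_{R0}(1−X) = 1.975 mol/dm³.
Along a PFR/batch, dC_T/dC_R = −r_T/(r_S+r_T) = −k₂/(k₂+k₁·C_R).
Integrating from C_{R0} to C_R: C_T = (0.616/0.176)·ln[(0.616+0.176·3.09)/(0.616+0.176·1.97)] = 3.500·ln(1.160/0.9635) = 0.6491 mol/dm³.
Then C_S = (C_{R0}−C_R) − C_T = 1.115 − 0.6491 = 0.4664 mol/dm³.
Y_S = C_S/C_{R0} = 0.4664/3.09 = 0.151.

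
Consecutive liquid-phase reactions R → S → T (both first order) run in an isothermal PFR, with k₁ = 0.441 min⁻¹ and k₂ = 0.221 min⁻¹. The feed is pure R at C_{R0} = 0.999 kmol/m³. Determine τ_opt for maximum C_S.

3.14 min

Setting dC_S/dτ = 0 gives τ_opt = ln(k₂/k₁)/(k₂−k₁).
= ln(0.221/0.441)/(0.221−0.441) = ln(0.5011)/-0.2200 = -0.6909/-0.2200 = 3.14 min.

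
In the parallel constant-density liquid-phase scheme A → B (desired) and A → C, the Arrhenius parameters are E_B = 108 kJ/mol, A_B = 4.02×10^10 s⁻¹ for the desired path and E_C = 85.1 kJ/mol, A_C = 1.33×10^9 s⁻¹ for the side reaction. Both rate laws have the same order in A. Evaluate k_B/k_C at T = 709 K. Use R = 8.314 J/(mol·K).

Since both paths have the same order in A, the concentration cancels and S_{B/C} = k_B/k_C = (A_B/A_C)·exp[(E_C−E_B)/(RT)].
(E_C−E_B)/(RT) = (85.1−108)×10³/(8.314×709) = -22900/5895 = -3.885.
k_B/k_C = (4.02×10^10/1.33×10^9)·exp(-3.885) = 30.23 × 0.02055 = 0.621.

0.621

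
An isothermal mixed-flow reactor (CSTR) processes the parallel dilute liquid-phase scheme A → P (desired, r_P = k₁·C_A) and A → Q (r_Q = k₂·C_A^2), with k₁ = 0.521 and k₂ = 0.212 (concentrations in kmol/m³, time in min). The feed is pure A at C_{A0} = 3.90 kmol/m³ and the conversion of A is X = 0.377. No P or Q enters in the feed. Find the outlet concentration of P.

0.739 kmol/m³

Exit C_A = C_{A0}(1−X) = 3.90×0.623 = 2.430 kmol/m³.
In a CSTR the entire volume is at exit conditions, so r_P = 0.521×2.430 = 1.266 and r_Q = 0.212×2.430^2 = 1.252.
Fraction of consumed A going to P: r_P/(r_P+r_Q) = 0.5028.
C_P = 0.5028·C_{A0}·X = 0.5028×3.90×0.377 = 0.739 kmol/m³.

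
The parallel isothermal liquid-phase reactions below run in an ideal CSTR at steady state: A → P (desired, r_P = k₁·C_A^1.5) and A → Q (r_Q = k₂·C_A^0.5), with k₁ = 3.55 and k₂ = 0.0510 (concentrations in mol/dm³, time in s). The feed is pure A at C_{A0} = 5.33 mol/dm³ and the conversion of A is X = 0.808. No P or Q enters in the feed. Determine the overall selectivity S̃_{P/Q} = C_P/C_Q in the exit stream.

Exit C_A = C_{A0}(1−X) = 5.33×0.192 = 1.023 mol/dm³.
Rates in a CSTR are evaluated at the outlet concentration: r_P = 3.55×1.023^1.5 = 3.675, r_Q = 0.0510×1.023^0.5 = 0.05159.
Overall selectivity = C_P/C_Q = r_Pτ/(r_Qτ) = r_P/r_Q = 71.2.

71.2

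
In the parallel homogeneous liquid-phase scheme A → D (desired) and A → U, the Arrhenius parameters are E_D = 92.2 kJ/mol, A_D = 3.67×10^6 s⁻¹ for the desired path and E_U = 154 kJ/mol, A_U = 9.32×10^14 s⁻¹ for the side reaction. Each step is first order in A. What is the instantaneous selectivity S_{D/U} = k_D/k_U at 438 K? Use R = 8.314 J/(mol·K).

0.0924

k_D/k_U = (A_D/A_U)·exp[−(E_D−E_U)/(RT)] = (A_D/A_U)·exp[(E_U−E_D)/(RT)].
(E_U−E_D)/(RT) = (154−92.2)×10³/(8.314×438) = 61800/3642 = 16.97.
k_D/k_U = (3.67×10^6/9.32×10^14)·exp(16.97) = 3.938×10^-9 × 2.346×10^7 = 0.0924.
Since E_D < E_U, lowering the temperature improves selectivity toward D.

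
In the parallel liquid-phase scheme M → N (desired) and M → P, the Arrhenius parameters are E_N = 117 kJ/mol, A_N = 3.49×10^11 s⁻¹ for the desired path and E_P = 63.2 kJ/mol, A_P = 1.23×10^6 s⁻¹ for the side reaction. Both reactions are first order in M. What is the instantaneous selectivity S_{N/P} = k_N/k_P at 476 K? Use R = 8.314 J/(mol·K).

0.354

Since both paths have the same order in M, the concentration cancels and S_{N/P} = k_N/k_P = (A_N/A_P)·exp[(E_P−E_N)/(RT)].
(E_P−E_N)/(RT) = (63.2−117)×10³/(8.314×476) = -53800/3957 = -13.59.
k_N/k_P = (3.49×10^11/1.23×10^6)·exp(-13.59) = 2.837×10^5 × 1.247×10^-6 = 0.354.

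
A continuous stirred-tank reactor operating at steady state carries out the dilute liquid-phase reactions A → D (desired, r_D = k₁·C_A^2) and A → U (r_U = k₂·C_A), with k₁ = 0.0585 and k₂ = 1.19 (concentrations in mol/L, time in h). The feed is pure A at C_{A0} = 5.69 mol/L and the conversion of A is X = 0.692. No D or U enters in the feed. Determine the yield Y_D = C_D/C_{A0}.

0.0549

Exit C_A = C_{A0}(1−X) = 5.69×0.308 = 1.753 mol/L.
A CSTR operates uniformly at the exit composition, giving r_D = 0.1797 and r_U = 2.085 (each k·C_A^n at C_A = 1.753).
Fraction of consumed A going to D: r_D/(r_D+r_U) = 0.07932.
C_D = 0.07932·C_{A0}·X = 0.07932×5.69×0.692 = 0.312 mol/L; Y_D = C_D/C_{A0} = 0.0549.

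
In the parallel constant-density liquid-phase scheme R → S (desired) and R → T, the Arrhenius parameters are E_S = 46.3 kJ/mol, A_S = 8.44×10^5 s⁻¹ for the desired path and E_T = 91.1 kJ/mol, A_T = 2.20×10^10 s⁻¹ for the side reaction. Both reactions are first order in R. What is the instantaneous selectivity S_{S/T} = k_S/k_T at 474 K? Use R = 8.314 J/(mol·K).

3.32

With equal orders, S_{S/T} = k_S/k_T = (A_S/A_T)·exp[(E_T−E_S)/(RT)].
(E_T−E_S)/(RT) = (91.1−46.3)×10³/(8.314×474) = 44800/3941 = 11.37.
k_S/k_T = (8.44×10^5/2.20×10^10)·exp(11.37) = 3.836×10^-5 × 86521 = 3.32.
Since E_S < E_T, lowering the temperature improves selectivity toward S.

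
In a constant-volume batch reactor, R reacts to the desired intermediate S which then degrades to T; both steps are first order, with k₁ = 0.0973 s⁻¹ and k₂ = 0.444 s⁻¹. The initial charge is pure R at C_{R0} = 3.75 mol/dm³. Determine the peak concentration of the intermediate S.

At the optimum, C_{S,max}/C_{R0} = (k₁/k₂)^[k₂/(k₂−k₁)].
= (0.0973/0.444)^(0.444/(0.444−0.0973)) = (0.2191)^(1.281) = 0.1431.
C_{S,max} = 0.1431×3.75 = 0.537 mol/dm³.

0.537 mol/dm³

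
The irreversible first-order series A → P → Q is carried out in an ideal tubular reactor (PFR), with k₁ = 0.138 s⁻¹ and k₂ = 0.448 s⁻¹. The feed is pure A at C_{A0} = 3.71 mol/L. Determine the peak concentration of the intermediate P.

At the optimum, C_{P,max}/C_{A0} = (k₁/k₂)^[k₂/(k₂−k₁)].
= (0.138/0.448)^(0.448/(0.448−0.138)) = (0.3080)^(1.445) = 0.1824.
C_{P,max} = 0.1824×3.71 = 0.677 mol/L.

0.677 mol/L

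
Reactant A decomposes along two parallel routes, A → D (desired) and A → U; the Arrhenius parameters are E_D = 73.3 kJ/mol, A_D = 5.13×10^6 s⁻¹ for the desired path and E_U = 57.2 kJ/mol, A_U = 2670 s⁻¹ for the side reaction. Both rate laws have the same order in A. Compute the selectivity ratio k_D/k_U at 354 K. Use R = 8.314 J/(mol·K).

8.09

With equal orders, S_{D/U} = k_D/k_U = (A_D/A_U)·exp[(E_U−E_D)/(RT)].
(E_U−E_D)/(RT) = (57.2−73.3)×10³/(8.314×354) = -16100/2943 = -5.470.
k_D/k_U = (5.13×10^6/2670)·exp(-5.470) = 1921 × 0.004210 = 8.09.
Since E_D > E_U, raising the temperature improves selectivity toward D.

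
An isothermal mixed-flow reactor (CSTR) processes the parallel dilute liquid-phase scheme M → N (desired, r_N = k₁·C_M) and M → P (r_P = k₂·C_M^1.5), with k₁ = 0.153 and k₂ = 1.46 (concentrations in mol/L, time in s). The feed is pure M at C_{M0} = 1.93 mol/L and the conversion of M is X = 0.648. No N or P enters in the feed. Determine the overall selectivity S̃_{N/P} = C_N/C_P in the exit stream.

Exit C_M = C_{M0}(1−X) = 1.93×0.352 = 0.6794 mol/L.
A CSTR operates uniformly at the exit composition, giving r_N = 0.1039 and r_P = 0.8175 (each k·C_M^n at C_M = 0.6794).
Overall selectivity = C_N/C_P = r_Nτ/(r_Pτ) = r_N/r_P = 0.127.

0.127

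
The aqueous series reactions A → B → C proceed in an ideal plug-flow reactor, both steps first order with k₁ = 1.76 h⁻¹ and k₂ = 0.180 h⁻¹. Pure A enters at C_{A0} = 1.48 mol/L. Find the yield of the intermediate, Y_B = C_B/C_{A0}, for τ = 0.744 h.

For first-order series with pure A initially, C_B(τ) = k₁C_{A0}/(k₂−k₁)·(e^(−k₁τ) − e^(−k₂τ)).
e^(−k₁τ) = e^(−1.76×0.744) = e^(−1.309) = 0.2700; e^(−k₂τ) = e^(−0.1339) = 0.8747.
C_B = 1.76×1.48/(0.180−1.76) × (0.2700−0.8747) = (-1.649)×(-0.6047) = 0.9969 mol/L.
Y_B = C_B/C_{A0} = 0.9969/1.48 = 0.674.

0.674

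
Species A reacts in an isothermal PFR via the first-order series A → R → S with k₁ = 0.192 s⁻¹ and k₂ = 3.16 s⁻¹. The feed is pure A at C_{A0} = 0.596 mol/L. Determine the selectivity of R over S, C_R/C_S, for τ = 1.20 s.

Solving the coupled first-order balances gives C_R(τ) = [k₁/(k₂−k₁)]·C_{A0}·(e^(−k₁τ) − e^(−k₂τ)).
e^(−k₁τ) = e^(−0.192×1.20) = e^(−0.2304) = 0.7942; e^(−k₂τ) = e^(−3.792) = 0.02255.
C_R = 0.192×0.596/(3.16−0.192) × (0.7942−0.02255) = 0.03856×0.7717 = 0.02975 mol/L.
C_A = C_{A0}e^(−k₁τ) = 0.4734 mol/L, so C_S = C_{A0}−C_A−C_R = 0.09290 mol/L; C_R/C_S = 0.320.

0.320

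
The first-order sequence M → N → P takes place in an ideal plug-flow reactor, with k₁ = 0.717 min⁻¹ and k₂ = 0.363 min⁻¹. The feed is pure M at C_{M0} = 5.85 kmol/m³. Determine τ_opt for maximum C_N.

1.92 min

The intermediate peaks when r₁ = r₂, i.e. k₁e^(−k₁τ) = k₂e^(−k₂τ), giving τ_opt = ln(k₂/k₁)/(k₂−k₁).
= ln(0.363/0.717)/(0.363−0.717) = ln(0.5063)/-0.3540 = -0.6807/-0.3540 = 1.92 min.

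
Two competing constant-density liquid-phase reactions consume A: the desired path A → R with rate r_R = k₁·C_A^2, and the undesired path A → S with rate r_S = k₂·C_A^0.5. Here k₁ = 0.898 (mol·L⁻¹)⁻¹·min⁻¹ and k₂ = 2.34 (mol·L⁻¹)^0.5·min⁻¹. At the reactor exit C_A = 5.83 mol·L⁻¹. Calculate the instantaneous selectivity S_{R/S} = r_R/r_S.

S_{R/S} = r_R/r_S = (k₁·C_A^2)/(k₂·C_A^0.5) = (k₁/k₂)·C_A^1.5.
= (0.898×5.830^2) / (2.34×5.830^0.5) = 30.52/5.650 = 5.40.
Since the desired path is higher order in A, keeping C_A high (PFR or concentrated feed) favours R.

5.40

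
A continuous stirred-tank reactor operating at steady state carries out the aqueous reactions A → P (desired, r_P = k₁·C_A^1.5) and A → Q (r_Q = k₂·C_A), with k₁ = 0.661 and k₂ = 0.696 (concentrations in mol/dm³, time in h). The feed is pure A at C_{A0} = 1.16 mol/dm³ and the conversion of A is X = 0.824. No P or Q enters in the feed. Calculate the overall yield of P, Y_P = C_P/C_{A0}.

Exit C_A = C_{A0}(1−X) = 1.16×0.176 = 0.2042 mol/dm³.
A CSTR operates uniformly at the exit composition, giving r_P = 0.06098 and r_Q = 0.1421 (each k·C_A^n at C_A = 0.2042).
Fraction of consumed A going to P: r_P/(r_P+r_Q) = 0.3003.
C_P = 0.3003·C_{A0}·X = 0.3003×1.16×0.824 = 0.287 mol/dm³; Y_P = C_P/C_{A0} = 0.247.

0.247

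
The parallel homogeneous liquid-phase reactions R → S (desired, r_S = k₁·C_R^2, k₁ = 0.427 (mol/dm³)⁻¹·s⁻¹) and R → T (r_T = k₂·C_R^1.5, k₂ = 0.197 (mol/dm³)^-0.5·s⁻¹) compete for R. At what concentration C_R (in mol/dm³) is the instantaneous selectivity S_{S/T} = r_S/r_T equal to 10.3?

S_{S/T} = (k₁/k₂)·C_R^0.5 ⇒ C_R = (S·k₂/k₁)^(2).
= (10.3×0.197/0.427)^(2) = (4.752)^(2) = 22.6 mol/dm³.

22.6 mol/dm³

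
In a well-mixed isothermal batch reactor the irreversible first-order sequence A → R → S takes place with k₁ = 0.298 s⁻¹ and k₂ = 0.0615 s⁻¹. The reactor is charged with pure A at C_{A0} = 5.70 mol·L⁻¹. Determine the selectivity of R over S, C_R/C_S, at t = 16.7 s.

0.804

The intermediate concentration in a first-order A→B→C sequence is C_R = k₁C_{A0}(e^(−k₁t) − e^(−k₂t))/(k₂−k₁).
e^(−k₁t) = e^(−0.298×16.7) = e^(−4.977) = 0.006897; e^(−k₂t) = e^(−1.027) = 0.3581.
C_R = 0.298×5.70/(0.0615−0.298) × (0.006897−0.3581) = (-7.182)×(-0.3512) = 2.522 mol·L⁻¹.
C_A = C_{A0}e^(−k₁t) = 0.03932 mol·L⁻¹, so C_S = C_{A0}−C_A−C_R = 3.139 mol·L⁻¹; C_R/C_S = 0.804.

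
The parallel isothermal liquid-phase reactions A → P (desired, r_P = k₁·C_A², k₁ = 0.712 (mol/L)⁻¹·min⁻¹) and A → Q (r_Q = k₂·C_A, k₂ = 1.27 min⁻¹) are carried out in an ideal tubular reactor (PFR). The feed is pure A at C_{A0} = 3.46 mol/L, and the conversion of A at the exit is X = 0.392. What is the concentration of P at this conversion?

C_A = C_{A0}(1−X) = 2.104 mol/L.
Along a PFR/batch, dC_Q/dC_A = −r_Q/(r_P+r_Q) = −k₂/(k₂+k₁·C_A).
Integrating from C_{A0} to C_A: C_Q = (1.27/0.712)·ln[(1.27+0.712·3.46)/(1.27+0.712·2.10)] = 1.784·ln(3.734/2.768) = 0.5338 mol/L.
Then C_P = (C_{A0}−C_A) − C_Q = 1.356 − 0.5338 = 0.8225 mol/L.

0.822 mol/L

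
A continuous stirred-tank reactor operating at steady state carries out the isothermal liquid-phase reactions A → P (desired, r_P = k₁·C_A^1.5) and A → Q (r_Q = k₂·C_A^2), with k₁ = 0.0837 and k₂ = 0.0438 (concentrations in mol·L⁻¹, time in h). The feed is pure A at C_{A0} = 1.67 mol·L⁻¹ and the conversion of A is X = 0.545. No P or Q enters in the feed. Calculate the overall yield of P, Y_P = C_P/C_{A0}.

Exit C_A = C_{A0}(1−X) = 1.67×0.455 = 0.7598 mol·L⁻¹.
Rates in a CSTR are evaluated at the outlet concentration: r_P = 0.0837×0.7598^1.5 = 0.05544, r_Q = 0.0438×0.7598^2 = 0.02529.
Fraction of consumed A going to P: r_P/(r_P+r_Q) = 0.6867.
C_P = 0.6867·C_{A0}·X = 0.6867×1.67×0.545 = 0.625 mol·L⁻¹; Y_P = C_P/C_{A0} = 0.374.

0.374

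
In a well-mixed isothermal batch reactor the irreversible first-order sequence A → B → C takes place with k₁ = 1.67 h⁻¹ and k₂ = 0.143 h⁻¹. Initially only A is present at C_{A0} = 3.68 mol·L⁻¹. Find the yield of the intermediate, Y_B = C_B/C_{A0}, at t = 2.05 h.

0.780

The intermediate concentration in a first-order A→B→C sequence is C_B = k₁C_{A0}(e^(−k₁t) − e^(−k₂t))/(k₂−k₁).
e^(−k₁t) = e^(−1.67×2.05) = e^(−3.423) = 0.03260; e^(−k₂t) = e^(−0.2931) = 0.7459.
C_B = 1.67×3.68/(0.143−1.67) × (0.03260−0.7459) = (-4.025)×(-0.7133) = 2.871 mol·L⁻¹.
Y_B = C_B/C_{A0} = 2.871/3.68 = 0.780.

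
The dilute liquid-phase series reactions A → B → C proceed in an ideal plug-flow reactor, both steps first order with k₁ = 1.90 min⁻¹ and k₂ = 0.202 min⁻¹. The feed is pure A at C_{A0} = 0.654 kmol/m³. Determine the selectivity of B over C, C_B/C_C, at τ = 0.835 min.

The intermediate concentration in a first-order A→B→C sequence is C_B = k₁C_{A0}(e^(−k₁τ) − e^(−k₂τ))/(k₂−k₁).
e^(−k₁τ) = e^(−1.90×0.835) = e^(−1.586) = 0.2046; e^(−k₂τ) = e^(−0.1687) = 0.8448.
C_B = 1.90×0.654/(0.202−1.90) × (0.2046−0.8448) = (-0.7318)×(-0.6401) = 0.4685 kmol/m³.
C_A = C_{A0}e^(−k₁τ) = 0.1338 kmol/m³, so C_C = C_{A0}−C_A−C_B = 0.05170 kmol/m³; C_B/C_C = 9.06.

9.06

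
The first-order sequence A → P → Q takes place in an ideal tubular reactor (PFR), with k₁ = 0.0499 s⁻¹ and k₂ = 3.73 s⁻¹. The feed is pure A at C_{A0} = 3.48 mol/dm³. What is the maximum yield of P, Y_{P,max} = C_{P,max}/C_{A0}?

0.0126

Evaluating C_P at τ_opt = ln(k₂/k₁)/(k₂−k₁) gives C_{P,max}/C_{A0} = (k₁/k₂)^[k₂/(k₂−k₁)].
= (0.0499/3.73)^(3.73/(3.73−0.0499)) = (0.01338)^(1.014) = 0.01262.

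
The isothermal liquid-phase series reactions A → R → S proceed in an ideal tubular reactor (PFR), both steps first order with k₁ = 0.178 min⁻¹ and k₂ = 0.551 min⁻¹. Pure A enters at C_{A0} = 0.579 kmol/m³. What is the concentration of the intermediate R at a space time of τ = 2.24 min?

For first-order series with pure A initially, C_R(τ) = k₁C_{A0}/(k₂−k₁)·(e^(−k₁τ) − e^(−k₂τ)).
e^(−k₁τ) = e^(−0.178×2.24) = e^(−0.3987) = 0.6712; e^(−k₂τ) = e^(−1.234) = 0.2911.
C_R = 0.178×0.579/(0.551−0.178) × (0.6712−0.2911) = 0.2763×0.3801 = 0.1050 kmol/m³.

0.105 kmol/m³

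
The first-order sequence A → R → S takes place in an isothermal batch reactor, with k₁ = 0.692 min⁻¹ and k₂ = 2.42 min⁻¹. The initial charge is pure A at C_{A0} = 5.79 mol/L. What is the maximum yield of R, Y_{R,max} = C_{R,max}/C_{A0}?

At the optimum, C_{R,max}/C_{A0} = (k₁/k₂)^[k₂/(k₂−k₁)].
= (0.692/2.42)^(2.42/(2.42−0.692)) = (0.2860)^(1.400) = 0.1732.

0.173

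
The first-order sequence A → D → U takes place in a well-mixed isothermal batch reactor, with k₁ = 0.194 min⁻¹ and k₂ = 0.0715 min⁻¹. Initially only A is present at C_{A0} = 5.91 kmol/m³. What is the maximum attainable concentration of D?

3.30 kmol/m³

Evaluating C_D at t_opt = ln(k₂/k₁)/(k₂−k₁) gives C_{D,max}/C_{A0} = (k₁/k₂)^[k₂/(k₂−k₁)].
= (0.194/0.0715)^(0.0715/(0.0715−0.194)) = (2.713)^(-0.5837) = 0.5584.
C_{D,max} = 0.5584×5.91 = 3.30 kmol/m³.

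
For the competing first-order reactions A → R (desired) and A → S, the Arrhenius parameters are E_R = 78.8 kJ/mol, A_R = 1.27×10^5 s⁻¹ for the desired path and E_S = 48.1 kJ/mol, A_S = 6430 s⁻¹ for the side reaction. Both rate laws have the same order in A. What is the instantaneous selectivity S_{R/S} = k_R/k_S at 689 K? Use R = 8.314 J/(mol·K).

With equal orders, S_{R/S} = k_R/k_S = (A_R/A_S)·exp[(E_S−E_R)/(RT)].
(E_S−E_R)/(RT) = (48.1−78.8)×10³/(8.314×689) = -30700/5728 = -5.359.
k_R/k_S = (1.27×10^5/6430)·exp(-5.359) = 19.75 × 0.004704 = 0.0929.
Since E_R > E_S, raising the temperature improves selectivity toward R.

0.0929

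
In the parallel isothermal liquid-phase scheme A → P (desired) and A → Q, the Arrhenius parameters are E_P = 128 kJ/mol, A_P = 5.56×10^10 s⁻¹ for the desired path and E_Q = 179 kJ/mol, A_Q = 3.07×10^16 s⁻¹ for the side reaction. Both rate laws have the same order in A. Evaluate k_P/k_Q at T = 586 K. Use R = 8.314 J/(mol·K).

0.0637

k_P/k_Q = (A_P/A_Q)·exp[−(E_P−E_Q)/(RT)] = (A_P/A_Q)·exp[(E_Q−E_P)/(RT)].
(E_Q−E_P)/(RT) = (179−128)×10³/(8.314×586) = 51000/4872 = 10.47.
k_P/k_Q = (5.56×10^10/3.07×10^16)·exp(10.47) = 1.811×10^-6 × 35171 = 0.0637.
Since E_P < E_Q, lowering the temperature improves selectivity toward P.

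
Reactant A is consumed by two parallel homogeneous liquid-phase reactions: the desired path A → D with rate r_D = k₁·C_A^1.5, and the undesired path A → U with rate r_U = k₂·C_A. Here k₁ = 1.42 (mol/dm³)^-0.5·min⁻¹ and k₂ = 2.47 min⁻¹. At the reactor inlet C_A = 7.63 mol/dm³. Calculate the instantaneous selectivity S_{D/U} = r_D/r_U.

S_{D/U} = r_D/r_U = (k₁·C_A^1.5)/(k₂·C_A) = (k₁/k₂)·C_A^0.5.
= (1.42×7.630^1.5) / (2.47×7.630) = 29.93/18.85 = 1.59.

1.59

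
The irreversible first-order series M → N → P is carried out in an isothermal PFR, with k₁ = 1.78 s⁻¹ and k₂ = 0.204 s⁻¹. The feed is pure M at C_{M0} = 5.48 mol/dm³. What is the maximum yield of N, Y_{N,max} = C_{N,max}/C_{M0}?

0.755

At the optimum, C_{N,max}/C_{M0} = (k₁/k₂)^[k₂/(k₂−k₁)].
= (1.78/0.204)^(0.204/(0.204−1.78)) = (8.725)^(-0.1294) = 0.7555.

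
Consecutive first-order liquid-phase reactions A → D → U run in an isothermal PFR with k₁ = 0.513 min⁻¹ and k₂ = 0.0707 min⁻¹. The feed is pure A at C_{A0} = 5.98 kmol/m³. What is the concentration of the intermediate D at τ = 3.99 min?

4.34 kmol/m³

The intermediate concentration in a first-order A→B→C sequence is C_D = k₁C_{A0}(e^(−k₁τ) − e^(−k₂τ))/(k₂−k₁).
e^(−k₁τ) = e^(−0.513×3.99) = e^(−2.047) = 0.1291; e^(−k₂τ) = e^(−0.2821) = 0.7542.
C_D = 0.513×5.98/(0.0707−0.513) × (0.1291−0.7542) = (-6.936)×(-0.6251) = 4.335 kmol/m³.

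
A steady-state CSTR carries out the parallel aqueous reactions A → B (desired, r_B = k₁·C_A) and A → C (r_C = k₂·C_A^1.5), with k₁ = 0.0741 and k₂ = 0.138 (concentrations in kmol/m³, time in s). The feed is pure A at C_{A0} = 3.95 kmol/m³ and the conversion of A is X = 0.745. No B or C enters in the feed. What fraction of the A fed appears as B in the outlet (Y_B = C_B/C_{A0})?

Exit C_A = C_{A0}(1−X) = 3.95×0.255 = 1.007 kmol/m³.
A CSTR operates uniformly at the exit composition, giving r_B = 0.07464 and r_C = 0.1395 (each k·C_A^n at C_A = 1.007).
Fraction of consumed A going to B: r_B/(r_B+r_C) = 0.3485.
C_B = 0.3485·C_{A0}·X = 0.3485×3.95×0.745 = 1.03 kmol/m³; Y_B = C_B/C_{A0} = 0.260.

0.260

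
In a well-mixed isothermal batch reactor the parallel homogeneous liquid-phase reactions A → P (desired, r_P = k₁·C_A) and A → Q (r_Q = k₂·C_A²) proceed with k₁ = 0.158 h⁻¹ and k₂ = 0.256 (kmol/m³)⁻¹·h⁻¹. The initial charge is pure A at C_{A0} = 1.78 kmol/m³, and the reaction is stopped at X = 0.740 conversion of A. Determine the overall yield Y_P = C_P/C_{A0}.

C_A = C_{A0}(1−X) = 0.4628 kmol/m³.
Along a PFR/batch, dC_P/dC_A = −r_P/(r_P+r_Q) = −k₁/(k₁+k₂·C_A).
Integrating from C_{A0} to C_A: C_P = (0.158/0.256)·ln[(0.158+0.256·1.78)/(0.158+0.256·0.463)] = 0.6172·ln(0.6137/0.2765) = 0.4921 kmol/m³.
Y_P = C_P/C_{A0} = 0.4921/1.78 = 0.276.

0.276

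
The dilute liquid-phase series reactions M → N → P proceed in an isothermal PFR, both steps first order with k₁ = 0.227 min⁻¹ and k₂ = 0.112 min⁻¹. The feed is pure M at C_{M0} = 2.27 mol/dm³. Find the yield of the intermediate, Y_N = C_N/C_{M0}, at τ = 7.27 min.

0.495

The intermediate concentration in a first-order A→B→C sequence is C_N = k₁C_{M0}(e^(−k₁τ) − e^(−k₂τ))/(k₂−k₁).
e^(−k₁τ) = e^(−0.227×7.27) = e^(−1.650) = 0.1920; e^(−k₂τ) = e^(−0.8142) = 0.4430.
C_N = 0.227×2.27/(0.112−0.227) × (0.1920−0.4430) = (-4.481)×(-0.2510) = 1.125 mol/dm³.
Y_N = C_N/C_{M0} = 1.125/2.27 = 0.495.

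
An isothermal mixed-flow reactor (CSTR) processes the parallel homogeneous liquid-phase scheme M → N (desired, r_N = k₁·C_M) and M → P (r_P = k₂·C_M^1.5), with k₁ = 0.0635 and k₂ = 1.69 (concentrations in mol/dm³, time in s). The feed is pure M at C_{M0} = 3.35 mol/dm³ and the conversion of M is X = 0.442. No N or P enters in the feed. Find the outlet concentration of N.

Exit C_M = C_{M0}(1−X) = 3.35×0.558 = 1.869 mol/dm³.
A CSTR operates uniformly at the exit composition, giving r_N = 0.1187 and r_P = 4.319 (each k·C_M^n at C_M = 1.869).
Fraction of consumed M going to N: r_N/(r_N+r_P) = 0.02675.
C_N = 0.02675·C_{M0}·X = 0.02675×3.35×0.442 = 0.0396 mol/dm³.

0.0396 mol/dm³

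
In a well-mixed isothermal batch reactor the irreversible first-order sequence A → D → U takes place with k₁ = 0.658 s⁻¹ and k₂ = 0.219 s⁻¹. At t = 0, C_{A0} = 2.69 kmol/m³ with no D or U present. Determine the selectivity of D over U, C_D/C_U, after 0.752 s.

Solving the coupled first-order balances gives C_D(t) = [k₁/(k₂−k₁)]·C_{A0}·(e^(−k₁t) − e^(−k₂t)).
e^(−k₁t) = e^(−0.658×0.752) = e^(−0.4948) = 0.6097; e^(−k₂t) = e^(−0.1647) = 0.8482.
C_D = 0.658×2.69/(0.219−0.658) × (0.6097−0.8482) = (-4.032)×(-0.2385) = 0.9615 kmol/m³.
C_A = C_{A0}e^(−k₁t) = 1.640 kmol/m³, so C_U = C_{A0}−C_A−C_D = 0.08844 kmol/m³; C_D/C_U = 10.9.

10.9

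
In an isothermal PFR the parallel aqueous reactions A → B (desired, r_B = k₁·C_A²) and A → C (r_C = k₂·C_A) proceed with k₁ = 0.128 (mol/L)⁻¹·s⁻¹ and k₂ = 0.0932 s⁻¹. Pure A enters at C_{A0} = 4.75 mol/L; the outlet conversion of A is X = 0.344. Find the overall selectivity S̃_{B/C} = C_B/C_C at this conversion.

5.34

C_A = C_{A0}(1−X) = 3.116 mol/L.
Along a PFR/batch, dC_C/dC_A = −r_C/(r_B+r_C) = −k₂/(k₂+k₁·C_A).
Integrating from C_{A0} to C_A: C_C = (0.0932/0.128)·ln[(0.0932+0.128·4.75)/(0.0932+0.128·3.12)] = 0.7281·ln(0.7012/0.4920) = 0.2579 mol/L.
Then C_B = (C_{A0}−C_A) − C_C = 1.634 − 0.2579 = 1.376 mol/L.
S̃_{B/C} = C_B/C_C = 1.376/0.2579 = 5.34.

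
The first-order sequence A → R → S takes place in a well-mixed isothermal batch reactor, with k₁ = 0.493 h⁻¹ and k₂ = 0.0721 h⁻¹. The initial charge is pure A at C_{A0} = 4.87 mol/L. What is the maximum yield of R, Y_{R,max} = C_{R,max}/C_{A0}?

For a first-order series the maximum intermediate yield is C_{R,max}/C_{A0} = (k₁/k₂)^[k₂/(k₂−k₁)].
= (0.493/0.0721)^(0.0721/(0.0721−0.493)) = (6.838)^(-0.1713) = 0.7194.

0.719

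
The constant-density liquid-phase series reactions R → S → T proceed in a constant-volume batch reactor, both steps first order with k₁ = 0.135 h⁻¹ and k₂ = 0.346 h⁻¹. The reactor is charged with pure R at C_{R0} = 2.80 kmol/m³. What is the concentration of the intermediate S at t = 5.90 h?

0.575 kmol/m³

Solving the coupled first-order balances gives C_S(t) = [k₁/(k₂−k₁)]·C_{R0}·(e^(−k₁t) − e^(−k₂t)).
e^(−k₁t) = e^(−0.135×5.90) = e^(−0.7965) = 0.4509; e^(−k₂t) = e^(−2.041) = 0.1298.
C_S = 0.135×2.80/(0.346−0.135) × (0.4509−0.1298) = 1.791×0.3211 = 0.5752 kmol/m³.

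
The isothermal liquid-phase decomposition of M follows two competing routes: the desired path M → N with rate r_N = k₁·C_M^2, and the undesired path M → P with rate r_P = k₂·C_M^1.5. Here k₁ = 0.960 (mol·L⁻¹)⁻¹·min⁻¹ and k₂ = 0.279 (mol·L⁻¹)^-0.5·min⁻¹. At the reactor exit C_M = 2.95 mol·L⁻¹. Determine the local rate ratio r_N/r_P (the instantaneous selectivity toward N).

5.91

S_{N/P} = r_N/r_P = (k₁·C_M^2)/(k₂·C_M^1.5) = (k₁/k₂)·C_M^0.5.
= (0.960×2.950^2) / (0.279×2.950^1.5) = 8.354/1.414 = 5.91.
Since the desired path is higher order in M, keeping C_M high (PFR or concentrated feed) favours N.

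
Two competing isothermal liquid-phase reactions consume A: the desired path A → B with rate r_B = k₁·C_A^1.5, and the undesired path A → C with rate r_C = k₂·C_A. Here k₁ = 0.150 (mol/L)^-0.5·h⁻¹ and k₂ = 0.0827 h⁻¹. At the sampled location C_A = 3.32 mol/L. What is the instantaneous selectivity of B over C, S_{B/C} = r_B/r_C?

S_{B/C} = r_B/r_C = (k₁·C_A^1.5)/(k₂·C_A) = (k₁/k₂)·C_A^0.5.
= (0.150×3.320^1.5) / (0.0827×3.320) = 0.9074/0.2746 = 3.30.

3.30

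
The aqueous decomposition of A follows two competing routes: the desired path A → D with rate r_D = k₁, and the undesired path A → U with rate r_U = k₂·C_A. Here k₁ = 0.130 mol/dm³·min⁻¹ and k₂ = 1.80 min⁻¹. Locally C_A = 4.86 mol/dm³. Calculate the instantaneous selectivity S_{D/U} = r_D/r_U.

0.0149

S_{D/U} = r_D/r_U = (k₁)/(k₂·C_A) = (k₁/k₂)·C_A⁻¹.
= (0.130) / (1.80×4.860) = 0.1300/8.748 = 0.0149.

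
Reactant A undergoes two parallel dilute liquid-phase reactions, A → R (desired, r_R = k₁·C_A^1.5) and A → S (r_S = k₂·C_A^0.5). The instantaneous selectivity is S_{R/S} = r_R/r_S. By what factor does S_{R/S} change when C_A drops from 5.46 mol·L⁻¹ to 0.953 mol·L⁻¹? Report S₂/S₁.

0.175

S_{R/S} = (k₁/k₂)·C_A, so S₂/S₁ = (C_{A,2}/C_{A,1}).
= 0.953/5.46 = 0.175.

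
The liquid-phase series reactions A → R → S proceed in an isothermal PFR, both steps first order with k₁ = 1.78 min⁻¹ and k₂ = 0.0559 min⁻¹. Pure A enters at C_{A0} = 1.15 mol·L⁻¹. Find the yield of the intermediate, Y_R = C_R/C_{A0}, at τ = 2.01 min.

For first-order series with pure A initially, C_R(τ) = k₁C_{A0}/(k₂−k₁)·(e^(−k₁τ) − e^(−k₂τ)).
e^(−k₁τ) = e^(−1.78×2.01) = e^(−3.578) = 0.02794; e^(−k₂τ) = e^(−0.1124) = 0.8937.
C_R = 1.78×1.15/(0.0559−1.78) × (0.02794−0.8937) = (-1.187)×(-0.8658) = 1.028 mol·L⁻¹.
Y_R = C_R/C_{A0} = 1.028/1.15 = 0.894.

0.894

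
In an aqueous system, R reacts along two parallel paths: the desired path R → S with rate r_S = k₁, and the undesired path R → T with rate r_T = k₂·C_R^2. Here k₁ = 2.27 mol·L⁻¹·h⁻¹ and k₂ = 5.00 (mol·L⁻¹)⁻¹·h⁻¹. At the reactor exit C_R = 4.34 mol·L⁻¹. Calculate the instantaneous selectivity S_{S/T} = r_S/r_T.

S_{S/T} = r_S/r_T = (k₁)/(k₂·C_R^2) = (k₁/k₂)·C_R^-2.
= (2.27) / (5.00×4.340^2) = 2.270/94.18 = 0.0241.
The undesired path is higher order in R, so low C_R (CSTR or dilute feed) favours S.

0.0241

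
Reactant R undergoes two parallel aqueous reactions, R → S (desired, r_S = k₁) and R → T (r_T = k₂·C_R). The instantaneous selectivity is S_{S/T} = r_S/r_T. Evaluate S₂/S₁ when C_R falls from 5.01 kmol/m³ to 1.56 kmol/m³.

S_{S/T} = (k₁/k₂)·C_R⁻¹, so S₂/S₁ = (C_{R,2}/C_{R,1})⁻¹.
= 5.01/1.56 = 3.21.
Selectivity toward S rises as C_R falls — low-concentration operation is favoured.

3.21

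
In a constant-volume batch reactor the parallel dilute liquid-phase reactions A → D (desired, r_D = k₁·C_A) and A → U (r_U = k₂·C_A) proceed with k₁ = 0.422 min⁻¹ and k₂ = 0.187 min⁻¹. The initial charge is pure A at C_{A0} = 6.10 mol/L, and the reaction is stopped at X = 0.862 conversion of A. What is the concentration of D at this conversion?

3.64 mol/L

C_A = C_{A0}(1−X) = 0.8418 mol/L.
Both paths are first order in A, so the instantaneous fraction to D is constant: dC_D/d(−C_A) = k₁/(k₁+k₂) = 0.6929.
C_D = 0.6929·(C_{A0}−C_A) = 0.6929×5.258 = 3.64 mol/L.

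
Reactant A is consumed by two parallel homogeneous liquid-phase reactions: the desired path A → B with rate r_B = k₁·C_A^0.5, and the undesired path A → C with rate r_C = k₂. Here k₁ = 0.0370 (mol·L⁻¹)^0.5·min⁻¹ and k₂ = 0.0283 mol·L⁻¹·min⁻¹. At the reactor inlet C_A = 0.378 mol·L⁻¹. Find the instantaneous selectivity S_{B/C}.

0.804

S_{B/C} = r_B/r_C = (k₁·C_A^0.5)/(k₂) = (k₁/k₂)·C_A^0.5.
= (0.0370×0.3780^0.5) / (0.0283) = 0.02275/0.02830 = 0.804.
Since the desired path is higher order in A, keeping C_A high (PFR or concentrated feed) favours B.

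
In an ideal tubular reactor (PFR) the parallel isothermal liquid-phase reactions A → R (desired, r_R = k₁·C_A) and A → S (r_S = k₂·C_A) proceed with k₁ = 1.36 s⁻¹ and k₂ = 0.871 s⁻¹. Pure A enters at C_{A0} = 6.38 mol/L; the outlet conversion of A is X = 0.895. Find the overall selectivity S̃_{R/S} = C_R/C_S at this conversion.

1.56

C_A = C_{A0}(1−X) = 0.6699 mol/L.
Both paths are first order in A, so the instantaneous fraction to R is constant: dC_R/d(−C_A) = k₁/(k₁+k₂) = 0.6096.
C_R = 0.6096·(C_{A0}−C_A) = 0.6096×5.710 = 3.48 mol/L.
C_S = (C_{A0}−C_A)−C_R = 2.229 mol/L; S̃_{R/S} = 3.481/2.229 = 1.56.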